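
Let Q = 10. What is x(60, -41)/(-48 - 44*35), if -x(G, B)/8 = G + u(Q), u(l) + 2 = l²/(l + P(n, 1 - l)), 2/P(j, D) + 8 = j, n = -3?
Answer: 3682/10719 ≈ 0.34350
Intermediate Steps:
P(j, D) = 2/(-8 + j)
u(l) = -2 + l²/(-2/11 + l) (u(l) = -2 + l²/(l + 2/(-8 - 3)) = -2 + l²/(l + 2/(-11)) = -2 + l²/(l + 2*(-1/11)) = -2 + l²/(l - 2/11) = -2 + l²/(-2/11 + l))
x(G, B) = -1768/27 - 8*G (x(G, B) = -8*(G + (4 - 22*10 + 11*10²)/(-2 + 11*10)) = -8*(G + (4 - 220 + 11*100)/(-2 + 110)) = -8*(G + (4 - 220 + 1100)/108) = -8*(G + (1/108)*884) = -8*(G + 221/27) = -8*(221/27 + G) = -1768/27 - 8*G)
x(60, -41)/(-48 - 44*35) = (-1768/27 - 8*60)/(-48 - 44*35) = (-1768/27 - 480)/(-48 - 1540) = -14728/27/(-1588) = -14728/27*(-1/1588) = 3682/10719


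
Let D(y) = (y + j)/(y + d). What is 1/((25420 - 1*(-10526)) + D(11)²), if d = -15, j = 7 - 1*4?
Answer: 4/143833 ≈ 2.7810e-5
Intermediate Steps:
j = 3 (j = 7 - 4 = 3)
D(y) = (3 + y)/(-15 + y) (D(y) = (y + 3)/(y - 15) = (3 + y)/(-15 + y))
1/((25420 - 1*(-10526)) + D(11)²) = 1/((25420 - 1*(-10526)) + ((3 + 11)/(-15 + 11))²) = 1/((25420 + 10526) + (14/(-4))²) = 1/(35946 + (-¼*14)²) = 1/(35946 + (-7/2)²) = 1/(35946 + 49/4) = 1/(143833/4) = 4/143833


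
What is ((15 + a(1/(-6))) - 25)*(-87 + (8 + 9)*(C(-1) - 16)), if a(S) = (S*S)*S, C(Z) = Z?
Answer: 101567/27 ≈ 3761.7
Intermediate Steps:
a(S) = S³ (a(S) = S²*S = S³)
((15 + a(1/(-6))) - 25)*(-87 + (8 + 9)*(C(-1) - 16)) = ((15 + (1/(-6))³) - 25)*(-87 + (8 + 9)*(-1 - 16)) = ((15 + (-⅙)³) - 25)*(-87 + 17*(-17)) = ((15 - 1/216) - 25)*(-87 - 289) = (3239/216 - 25)*(-376) = -2161/216*(-376) = 101567/27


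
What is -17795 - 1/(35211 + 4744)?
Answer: -710999226/39955 ≈ -17795.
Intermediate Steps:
-17795 - 1/(35211 + 4744) = -17795 - 1/39955 = -710999226/39955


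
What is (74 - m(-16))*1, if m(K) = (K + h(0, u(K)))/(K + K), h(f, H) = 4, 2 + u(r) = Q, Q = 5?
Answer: 589/8 ≈ 73.625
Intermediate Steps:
u(r) = 3 (u(r) = -2 + 5 = 3)
m(K) = (4 + K)/(2*K) (m(K) = (K + 4)/(K + K) = (4 + K)/((2*K)) = (4 + K)*(1/(2*K)) = (4 + K)/(2*K))
(74 - m(-16))*1 = (74 - (4 - 16)/(2*(-16)))*1 = (74 - (-1)*(-12)/(2*16))*1 = (74 - 1*3/8)*1 = (74 - 3/8)*1 = (589/8)*1 = 589/8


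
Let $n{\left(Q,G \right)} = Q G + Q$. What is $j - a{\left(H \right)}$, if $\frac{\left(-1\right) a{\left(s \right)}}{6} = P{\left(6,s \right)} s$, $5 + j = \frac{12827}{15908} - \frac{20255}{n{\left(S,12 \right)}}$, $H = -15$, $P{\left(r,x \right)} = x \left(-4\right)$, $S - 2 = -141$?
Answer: $- \frac{155025416251}{28745756} \approx -5393.0$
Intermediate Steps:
$S = -139$ ($S = 2 - 141 = -139$)
$n{\left(Q,G \right)} = Q + G Q$ ($n{\left(Q,G \right)} = G Q + Q = Q + G Q$)
$P{\left(r,x \right)} = - 4 x$
$j = \frac{201666149}{28745756}$ ($j = -5 - \left(- \frac{12827}{15908} + 20255 \left(- \frac{1}{139 \left(1 + 12\right)}\right)\right) = -5 - \left(- \frac{12827}{15908} + \frac{20255}{\left(-139\right) 13}\right) = -5 - \left(- \frac{12827}{15908} + \frac{20255}{-1807}\right) = -5 + \left(\frac{12827}{15908} - - \frac{20255}{1807}\right) = -5 + \left(\frac{12827}{15908} + \frac{20255}{1807}\right) = -5 + \frac{345394929}{28745756} = \frac{201666149}{28745756} \approx 7.0155$)
$a{\left(s \right)} = 24 s^{2}$ ($a{\left(s \right)} = - 6 - 4 s s = - 6 \left(- 4 s^{2}\right) = 24 s^{2}$)
$j - a{\left(H \right)} = \frac{201666149}{28745756} - 24 \left(-15\right)^{2} = \frac{201666149}{28745756} - 24 \cdot 225 = \frac{201666149}{28745756} - 5400 = - \frac{155025416251}{28745756}$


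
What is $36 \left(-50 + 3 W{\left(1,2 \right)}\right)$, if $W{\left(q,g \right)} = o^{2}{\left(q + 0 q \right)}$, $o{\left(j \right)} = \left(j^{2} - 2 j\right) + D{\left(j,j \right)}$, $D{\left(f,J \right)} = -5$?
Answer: $2088$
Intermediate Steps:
$o{\left(j \right)} = -5 + j^{2} - 2 j$ ($o{\left(j \right)} = \left(j^{2} - 2 j\right) - 5 = -5 + j^{2} - 2 j$)
$W{\left(q,g \right)} = \left(-5 + q^{2} - 2 q\right)^{2}$ ($W{\left(q,g \right)} = \left(-5 + \left(q + 0 q\right)^{2} - 2 \left(q + 0 q\right)\right)^{2} = \left(-5 + \left(q + 0\right)^{2} - 2 \left(q + 0\right)\right)^{2} = \left(-5 + q^{2} - 2 q\right)^{2}$)
$36 \left(-50 + 3 W{\left(1,2 \right)}\right) = 36 \left(-50 + 3 \left(5 - 1^{2} + 2 \cdot 1\right)^{2}\right) = 36 \left(-50 + 3 \left(5 - 1 + 2\right)^{2}\right) = 36 \left(-50 + 3 \cdot 6^{2}\right) = 36 \left(-50 + 3 \cdot 36\right) = 36 \left(-50 + 108\right) = 36 \cdot 58 = 2088$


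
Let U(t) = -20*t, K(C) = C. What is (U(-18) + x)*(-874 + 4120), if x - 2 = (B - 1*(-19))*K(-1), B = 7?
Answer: 1090656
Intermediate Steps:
x = -24 (x = 2 + (7 - 1*(-19))*(-1) = 2 + (7 + 19)*(-1) = 2 + 26*(-1) = 2 - 26 = -24)
(U(-18) + x)*(-874 + 4120) = (-20*(-18) - 24)*(-874 + 4120) = (360 - 24)*3246 = 336*3246 = 1090656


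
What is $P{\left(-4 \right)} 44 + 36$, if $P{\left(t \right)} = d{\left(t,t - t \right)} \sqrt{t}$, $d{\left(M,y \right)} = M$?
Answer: $36 - 352 i \approx 36.0 - 352.0 i$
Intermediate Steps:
$P{\left(t \right)} = t^{\frac{3}{2}}$ ($P{\left(t \right)} = t \sqrt{t} = t^{\frac{3}{2}}$)
$P{\left(-4 \right)} 44 + 36 = \left(-4\right)^{\frac{3}{2}} \cdot 44 + 36 = - 8 i 44 + 36 = - 352 i + 36 = 36 - 352 i$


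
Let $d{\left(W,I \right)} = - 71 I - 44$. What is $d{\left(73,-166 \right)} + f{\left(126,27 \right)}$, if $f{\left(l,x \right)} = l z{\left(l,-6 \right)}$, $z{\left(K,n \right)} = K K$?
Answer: $2012118$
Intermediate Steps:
$z{\left(K,n \right)} = K^{2}$
$d{\left(W,I \right)} = -44 - 71 I$
$f{\left(l,x \right)} = l^{3}$ ($f{\left(l,x \right)} = l l^{2} = l^{3}$)
$d{\left(73,-166 \right)} + f{\left(126,27 \right)} = \left(-44 - -11786\right) + 126^{3} = \left(-44 + 11786\right) + 2000376 = 11742 + 2000376 = 2012118$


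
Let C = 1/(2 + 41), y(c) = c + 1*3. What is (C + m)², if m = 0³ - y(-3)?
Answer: 1/1849 ≈ 0.00054083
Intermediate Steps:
y(c) = 3 + c (y(c) = c + 3 = 3 + c)
m = 0 (m = 0³ - (3 - 3) = 0 - 1*0 = 0 + 0 = 0)
C = 1/43 ≈ 0.023256
(C + m)² = (1/43 + 0)² = (1/43)² = 1/1849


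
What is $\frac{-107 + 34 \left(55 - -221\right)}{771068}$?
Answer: $\frac{9277}{771068} \approx 0.012031$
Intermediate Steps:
$\frac{-107 + 34 \left(55 - -221\right)}{771068} = \left(-107 + 34 \left(55 + 221\right)\right) \frac{1}{771068} = \left(-107 + 34 \cdot 276\right) \frac{1}{771068} = \left(-107 + 9384\right) \frac{1}{771068} = 9277 \cdot \frac{1}{771068} = \frac{9277}{771068}$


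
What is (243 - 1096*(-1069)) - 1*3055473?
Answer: -1883606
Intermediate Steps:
(243 - 1096*(-1069)) - 1*3055473 = (243 + 1171624) - 3055473 = 1171867 - 3055473 = -1883606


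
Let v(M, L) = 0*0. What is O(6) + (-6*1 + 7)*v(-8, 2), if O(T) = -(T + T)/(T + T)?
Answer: -1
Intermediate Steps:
v(M, L) = 0
O(T) = -1 (O(T) = -2*T/(2*T) = -2*T*1/(2*T) = -1*1 = -1)
O(6) + (-6*1 + 7)*v(-8, 2) = -1 + (-6*1 + 7)*0 = -1 + (-6 + 7)*0 = -1 + 1*0 = -1 + 0 = -1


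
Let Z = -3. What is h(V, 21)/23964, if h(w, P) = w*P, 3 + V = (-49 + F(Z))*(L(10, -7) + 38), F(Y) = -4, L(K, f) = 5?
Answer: -7987/3994 ≈ -1.9998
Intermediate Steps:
V = -2282 (V = -3 + (-49 - 4)*(5 + 38) = -3 - 53*43 = -3 - 2279 = -2282)
h(w, P) = P*w
h(V, 21)/23964 = (21*(-2282))/23964 = -47922*1/23964 = -7987/3994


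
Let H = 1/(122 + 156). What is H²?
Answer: 1/77284 ≈ 1.2939e-5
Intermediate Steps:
H = 1/278 ≈ 0.0035971
H² = (1/278)² = 1/77284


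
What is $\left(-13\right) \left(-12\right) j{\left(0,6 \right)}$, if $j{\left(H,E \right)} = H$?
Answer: $0$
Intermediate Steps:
$\left(-13\right) \left(-12\right) j{\left(0,6 \right)} = \left(-13\right) \left(-12\right) 0 = 156 \cdot 0 = 0$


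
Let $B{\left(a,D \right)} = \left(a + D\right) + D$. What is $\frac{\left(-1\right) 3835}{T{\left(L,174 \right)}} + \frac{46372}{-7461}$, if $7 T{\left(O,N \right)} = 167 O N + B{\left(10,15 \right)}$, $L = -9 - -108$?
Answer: $- \frac{133602425449}{21463670502} \approx -6.2246$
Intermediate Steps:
$B{\left(a,D \right)} = a + 2 D$ ($B{\left(a,D \right)} = \left(D + a\right) + D = a + 2 D$)
$L = 99$ ($L = -9 + 108 = 99$)
$T{\left(O,N \right)} = \frac{40}{7} + \frac{167 N O}{7}$ ($T{\left(O,N \right)} = \frac{167 O N + \left(10 + 2 \cdot 15\right)}{7} = \frac{167 N O + \left(10 + 30\right)}{7} = \frac{167 N O + 40}{7} = \frac{40 + 167 N O}{7} = \frac{40}{7} + \frac{167 N O}{7}$)
$\frac{\left(-1\right) 3835}{T{\left(L,174 \right)}} + \frac{46372}{-7461} = \frac{\left(-1\right) 3835}{\frac{40}{7} + \frac{167}{7} \cdot 174 \cdot 99} + \frac{46372}{-7461} = - \frac{3835}{\frac{40}{7} + \frac{2876742}{7}} + 46372 \left(- \frac{1}{7461}\right) = - \frac{3835}{\frac{2876782}{7}} - \frac{46372}{7461} = \left(-3835\right) \frac{7}{2876782} - \frac{46372}{7461} = - \frac{26845}{2876782} - \frac{46372}{7461} = - \frac{133602425449}{21463670502}$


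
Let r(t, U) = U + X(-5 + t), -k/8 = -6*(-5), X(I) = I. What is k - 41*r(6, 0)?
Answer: -281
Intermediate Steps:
k = -240 (k = -(-48)*(-5) = -8*30 = -240)
r(t, U) = -5 + U + t (r(t, U) = U + (-5 + t) = -5 + U + t)
k - 41*r(6, 0) = -240 - 41*(-5 + 0 + 6) = -240 - 41*1 = -240 - 41 = -281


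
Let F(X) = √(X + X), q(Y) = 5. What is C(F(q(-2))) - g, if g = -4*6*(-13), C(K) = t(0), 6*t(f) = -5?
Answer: -1877/6 ≈ -312.83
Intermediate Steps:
F(X) = √2*√X (F(X) = √(2*X) = √2*√X)
t(f) = -⅚ (t(f) = (⅙)*(-5) = -⅚)
C(K) = -⅚
g = 312 (g = -24*(-13) = 312)
C(F(q(-2))) - g = -⅚ - 1*312 = -⅚ - 312 = -1877/6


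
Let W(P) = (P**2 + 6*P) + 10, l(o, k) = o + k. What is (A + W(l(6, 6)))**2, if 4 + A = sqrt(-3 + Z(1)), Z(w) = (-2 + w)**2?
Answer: (222 + I*sqrt(2))**2 ≈ 49282.0 + 627.9*I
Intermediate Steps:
l(o, k) = k + o
A = -4 + I*sqrt(2) (A = -4 + sqrt(-3 + (-2 + 1)**2) = -4 + sqrt(-3 + (-1)**2) = -4 + sqrt(-3 + 1) = -4 + sqrt(-2) = -4 + I*sqrt(2) ≈ -4.0 + 1.4142*I)
W(P) = 10 + P**2 + 6*P
(A + W(l(6, 6)))**2 = ((-4 + I*sqrt(2)) + (10 + (6 + 6)**2 + 6*(6 + 6)))**2 = ((-4 + I*sqrt(2)) + (10 + 12**2 + 6*12))**2 = ((-4 + I*sqrt(2)) + (10 + 144 + 72))**2 = ((-4 + I*sqrt(2)) + 226)**2 = (222 + I*sqrt(2))**2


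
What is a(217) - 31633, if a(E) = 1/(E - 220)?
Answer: -94900/3 ≈ -31633.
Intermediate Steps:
a(E) = 1/(-220 + E)
a(217) - 31633 = 1/(-220 + 217) - 31633 = 1/(-3) - 31633 = -⅓ - 31633 = -94900/3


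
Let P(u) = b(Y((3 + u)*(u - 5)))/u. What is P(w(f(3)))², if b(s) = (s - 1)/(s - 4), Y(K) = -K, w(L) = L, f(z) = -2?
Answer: 1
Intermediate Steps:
b(s) = (-1 + s)/(-4 + s)
P(u) = (-1 - (-5 + u)*(3 + u))/(u*(-4 - (-5 + u)*(3 + u))) (P(u) = ((-1 - (3 + u)*(u - 5))/(-4 - (3 + u)*(u - 5)))/u = ((-1 - (3 + u)*(-5 + u))/(-4 - (3 + u)*(-5 + u)))/u = ((-1 - (-5 + u)*(3 + u))/(-4 - (-5 + u)*(3 + u)))/u = (-1 - (-5 + u)*(3 + u))/(u*(-4 - (-5 + u)*(3 + u))))
P(w(f(3)))² = ((14 - 1*(-2)² + 2*(-2))/((-2)*(11 - 1*(-2)² + 2*(-2))))² = (-(14 - 1*4 - 4)/(2*(11 - 1*4 - 4)))² = (-(14 - 4 - 4)/(2*(11 - 4 - 4)))² = (-½*6/3)² = (-½*⅓*6)² = (-1)² = 1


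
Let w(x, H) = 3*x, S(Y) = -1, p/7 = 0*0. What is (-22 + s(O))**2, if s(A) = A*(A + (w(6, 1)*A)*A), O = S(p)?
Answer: 1521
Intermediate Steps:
p = 0 (p = 7*(0*0) = 7*0 = 0)
O = -1
s(A) = A*(A + 18*A**2) (s(A) = A*(A + ((3*6)*A)*A) = A*(A + (18*A)*A) = A*(A + 18*A**2))
(-22 + s(O))**2 = (-22 + (-1)**2*(1 + 18*(-1)))**2 = (-22 + 1*(1 - 18))**2 = (-22 + 1*(-17))**2 = (-22 - 17)**2 = (-39)**2 = 1521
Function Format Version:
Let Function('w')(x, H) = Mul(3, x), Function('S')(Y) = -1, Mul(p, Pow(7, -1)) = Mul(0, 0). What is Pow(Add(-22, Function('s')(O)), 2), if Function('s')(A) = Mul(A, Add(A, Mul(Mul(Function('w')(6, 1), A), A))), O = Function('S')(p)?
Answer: 1521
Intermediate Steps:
p = 0 (p = Mul(7, Mul(0, 0)) = Mul(7, 0) = 0)
O = -1
Function('s')(A) = Mul(A, Add(A, Mul(18, Pow(A, 2)))) (Function('s')(A) = Mul(A, Add(A, Mul(Mul(Mul(3, 6), A), A))) = Mul(A, Add(A, Mul(Mul(18, A), A))) = Mul(A, Add(A, Mul(18, Pow(A, 2)))))
Pow(Add(-22, Function('s')(O)), 2) = Pow(Add(-22, Mul(Pow(-1, 2), Add(1, Mul(18, -1)))), 2) = Pow(Add(-22, Mul(1, Add(1, -18))), 2) = Pow(Add(-22, Mul(1, -17)), 2) = Pow(Add(-22, -17), 2) = Pow(-39, 2) = 1521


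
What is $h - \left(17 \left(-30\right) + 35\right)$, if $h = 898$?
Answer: $1373$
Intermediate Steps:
$h - \left(17 \left(-30\right) + 35\right) = 898 - \left(17 \left(-30\right) + 35\right) = 898 - \left(-510 + 35\right) = 898 - -475 = 898 + 475 = 1373$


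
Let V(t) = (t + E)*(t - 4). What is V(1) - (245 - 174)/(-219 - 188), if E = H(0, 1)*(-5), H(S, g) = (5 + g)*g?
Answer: 35480/407 ≈ 87.174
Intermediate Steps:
H(S, g) = g*(5 + g)
E = -30 (E = (1*(5 + 1))*(-5) = (1*6)*(-5) = 6*(-5) = -30)
V(t) = (-30 + t)*(-4 + t) (V(t) = (t - 30)*(t - 4) = (-30 + t)*(-4 + t))
V(1) - (245 - 174)/(-219 - 188) = (120 + 1**2 - 34*1) - (245 - 174)/(-219 - 188) = (120 + 1 - 34) - 71/(-407) = 87 - 71*(-1)/407 = 87 - 1*(-71/407) = 87 + 71/407 = 35480/407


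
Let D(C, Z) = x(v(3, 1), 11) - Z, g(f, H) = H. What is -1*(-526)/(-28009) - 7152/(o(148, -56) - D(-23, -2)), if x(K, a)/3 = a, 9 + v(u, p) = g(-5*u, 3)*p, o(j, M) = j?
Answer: -200379806/3165017 ≈ -63.311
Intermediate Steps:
v(u, p) = -9 + 3*p
x(K, a) = 3*a
D(C, Z) = 33 - Z (D(C, Z) = 3*11 - Z = 33 - Z)
-1*(-526)/(-28009) - 7152/(o(148, -56) - D(-23, -2)) = -1*(-526)/(-28009) - 7152/(148 - (33 - 1*(-2))) = 526*(-1/28009) - 7152/(148 - (33 + 2)) = -526/28009 - 7152/(148 - 1*35) = -526/28009 - 7152/(148 - 35) = -526/28009 - 7152/113 = -200379806/3165017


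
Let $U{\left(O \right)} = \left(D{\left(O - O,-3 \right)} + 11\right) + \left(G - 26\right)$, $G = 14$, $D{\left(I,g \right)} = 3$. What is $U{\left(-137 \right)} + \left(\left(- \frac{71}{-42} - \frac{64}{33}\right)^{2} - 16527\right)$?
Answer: $- \frac{3527148875}{213444} \approx -16525.0$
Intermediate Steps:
$U{\left(O \right)} = 2$ ($U{\left(O \right)} = \left(3 + 11\right) + \left(14 - 26\right) = 14 + \left(14 - 26\right) = 14 - 12 = 2$)
$U{\left(-137 \right)} + \left(\left(- \frac{71}{-42} - \frac{64}{33}\right)^{2} - 16527\right) = 2 + \left(\left(- \frac{71}{-42} - \frac{64}{33}\right)^{2} - 16527\right) = 2 - \left(16527 - \left(\left(-71\right) \left(- \frac{1}{42}\right) - \frac{64}{33}\right)^{2}\right) = 2 - \left(16527 - \left(\frac{71}{42} - \frac{64}{33}\right)^{2}\right) = 2 - \left(16527 - \left(- \frac{115}{462}\right)^{2}\right) = 2 + \left(\frac{13225}{213444} - 16527\right) = 2 - \frac{3527575763}{213444} = - \frac{3527148875}{213444}$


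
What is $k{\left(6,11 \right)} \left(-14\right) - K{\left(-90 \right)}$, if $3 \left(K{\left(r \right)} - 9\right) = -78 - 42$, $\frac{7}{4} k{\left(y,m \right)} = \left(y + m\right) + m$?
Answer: $-193$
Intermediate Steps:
$k{\left(y,m \right)} = \frac{4 y}{7} + \frac{8 m}{7}$ ($k{\left(y,m \right)} = \frac{4 \left(\left(y + m\right) + m\right)}{7} = \frac{4 \left(\left(m + y\right) + m\right)}{7} = \frac{4 \left(y + 2 m\right)}{7} = \frac{4 y}{7} + \frac{8 m}{7}$)
$K{\left(r \right)} = -31$ ($K{\left(r \right)} = 9 + \frac{-78 - 42}{3} = 9 + \frac{1}{3} \left(-120\right) = 9 - 40 = -31$)
$k{\left(6,11 \right)} \left(-14\right) - K{\left(-90 \right)} = \left(\frac{4}{7} \cdot 6 + \frac{8}{7} \cdot 11\right) \left(-14\right) - -31 = \left(\frac{24}{7} + \frac{88}{7}\right) \left(-14\right) + 31 = 16 \left(-14\right) + 31 = -224 + 31 = -193$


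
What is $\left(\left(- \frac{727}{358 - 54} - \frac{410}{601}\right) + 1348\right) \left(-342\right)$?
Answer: $- \frac{2211510825}{4808} \approx -4.5997 \cdot 10^{5}$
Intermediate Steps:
$\left(\left(- \frac{727}{358 - 54} - \frac{410}{601}\right) + 1348\right) \left(-342\right) = \left(\left(- \frac{727}{304} - \frac{410}{601}\right) + 1348\right) \left(-342\right) = \left(- \frac{561567}{182704} + 1348\right) \left(-342\right) = \frac{245723425}{182704} \left(-342\right) = - \frac{2211510825}{4808}$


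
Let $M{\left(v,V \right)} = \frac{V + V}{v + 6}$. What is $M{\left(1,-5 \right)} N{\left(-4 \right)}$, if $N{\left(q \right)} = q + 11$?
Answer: $-10$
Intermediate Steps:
$N{\left(q \right)} = 11 + q$
$M{\left(v,V \right)} = \frac{2 V}{6 + v}$
$M{\left(1,-5 \right)} N{\left(-4 \right)} = 2 \left(-5\right) \frac{1}{6 + 1} \left(11 - 4\right) = 2 \left(-5\right) \frac{1}{7} \cdot 7 = \left(- \frac{10}{7}\right) 7 = -10$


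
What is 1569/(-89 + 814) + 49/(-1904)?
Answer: 421693/197200 ≈ 2.1384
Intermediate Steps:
1569/(-89 + 814) + 49/(-1904) = 1569/725 + 49*(-1/1904) = 1569*(1/725) - 7/272 = 1569/725 - 7/272 = 421693/197200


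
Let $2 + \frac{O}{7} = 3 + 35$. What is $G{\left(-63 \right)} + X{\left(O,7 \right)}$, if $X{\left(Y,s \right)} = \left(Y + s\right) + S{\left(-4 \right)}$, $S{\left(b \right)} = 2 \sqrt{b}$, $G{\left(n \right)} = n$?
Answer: $196 + 4 i \approx 196.0 + 4.0 i$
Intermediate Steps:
$O = 252$ ($O = -14 + 7 \left(3 + 35\right) = -14 + 7 \cdot 38 = -14 + 266 = 252$)
$X{\left(Y,s \right)} = Y + s + 4 i$ ($X{\left(Y,s \right)} = \left(Y + s\right) + 2 \sqrt{-4} = \left(Y + s\right) + 2 \cdot 2 i = \left(Y + s\right) + 4 i = Y + s + 4 i$)
$G{\left(-63 \right)} + X{\left(O,7 \right)} = -63 + \left(252 + 7 + 4 i\right) = -63 + \left(259 + 4 i\right) = 196 + 4 i$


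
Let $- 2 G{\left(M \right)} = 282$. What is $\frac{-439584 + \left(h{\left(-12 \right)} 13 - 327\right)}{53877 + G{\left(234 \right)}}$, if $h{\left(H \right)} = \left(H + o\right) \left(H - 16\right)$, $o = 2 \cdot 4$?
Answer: $- \frac{438455}{53736} \approx -8.1594$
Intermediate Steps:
$o = 8$
$G{\left(M \right)} = -141$ ($G{\left(M \right)} = \left(- \frac{1}{2}\right) 282 = -141$)
$h{\left(H \right)} = \left(-16 + H\right) \left(8 + H\right)$ ($h{\left(H \right)} = \left(H + 8\right) \left(H - 16\right) = \left(8 + H\right) \left(-16 + H\right) = \left(-16 + H\right) \left(8 + H\right)$)
$\frac{-439584 + \left(h{\left(-12 \right)} 13 - 327\right)}{53877 + G{\left(234 \right)}} = \frac{-439584 - \left(327 - \left(-128 + \left(-12\right)^{2} - -96\right) 13\right)}{53877 - 141} = \frac{-439584 - \left(327 - \left(-128 + 144 + 96\right) 13\right)}{53736} = \left(-439584 + \left(112 \cdot 13 - 327\right)\right) \frac{1}{53736} = \left(-439584 + \left(1456 - 327\right)\right) \frac{1}{53736} = \left(-439584 + 1129\right) \frac{1}{53736} = \left(-438455\right) \frac{1}{53736} = - \frac{438455}{53736}$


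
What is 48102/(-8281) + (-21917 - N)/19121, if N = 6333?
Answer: -1153696592/158341001 ≈ -7.2861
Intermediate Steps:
48102/(-8281) + (-21917 - N)/19121 = 48102/(-8281) + (-21917 - 1*6333)/19121 = 48102*(-1/8281) + (-21917 - 6333)*(1/19121) = -48102/8281 - 28250*1/19121 = -48102/8281 - 28250/19121 = -1153696592/158341001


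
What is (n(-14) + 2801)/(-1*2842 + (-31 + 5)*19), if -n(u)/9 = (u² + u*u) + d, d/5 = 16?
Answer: 1447/3336 ≈ 0.43375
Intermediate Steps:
d = 80 (d = 5*16 = 80)
n(u) = -720 - 18*u² (n(u) = -9*((u² + u*u) + 80) = -9*((u² + u²) + 80) = -9*(2*u² + 80) = -9*(80 + 2*u²) = -720 - 18*u²)
(n(-14) + 2801)/(-1*2842 + (-31 + 5)*19) = ((-720 - 18*(-14)²) + 2801)/(-1*2842 + (-31 + 5)*19) = ((-720 - 18*196) + 2801)/(-2842 - 26*19) = ((-720 - 3528) + 2801)/(-2842 - 494) = (-4248 + 2801)/(-3336) = -1447*(-1/3336) = 1447/3336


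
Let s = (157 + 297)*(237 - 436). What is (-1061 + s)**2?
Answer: 8355239649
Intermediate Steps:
s = -90346 (s = 454*(-199) = -90346)
(-1061 + s)**2 = (-1061 - 90346)**2 = (-91407)**2 = 8355239649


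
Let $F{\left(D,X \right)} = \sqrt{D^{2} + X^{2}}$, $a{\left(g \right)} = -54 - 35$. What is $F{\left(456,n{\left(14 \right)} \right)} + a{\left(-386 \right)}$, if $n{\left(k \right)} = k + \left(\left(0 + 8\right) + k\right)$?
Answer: $-89 + 12 \sqrt{1453} \approx 368.42$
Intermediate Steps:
$n{\left(k \right)} = 8 + 2 k$ ($n{\left(k \right)} = k + \left(8 + k\right) = 8 + 2 k$)
$a{\left(g \right)} = -89$
$F{\left(456,n{\left(14 \right)} \right)} + a{\left(-386 \right)} = \sqrt{456^{2} + \left(8 + 2 \cdot 14\right)^{2}} - 89 = \sqrt{207936 + \left(8 + 28\right)^{2}} - 89 = \sqrt{207936 + 36^{2}} - 89 = \sqrt{207936 + 1296} - 89 = \sqrt{209232} - 89 = 12 \sqrt{1453} - 89 = -89 + 12 \sqrt{1453}$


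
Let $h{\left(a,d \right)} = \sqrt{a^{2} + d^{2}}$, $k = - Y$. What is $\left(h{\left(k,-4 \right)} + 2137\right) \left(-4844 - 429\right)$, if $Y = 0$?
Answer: $-11289493$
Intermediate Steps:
$k = 0$ ($k = \left(-1\right) 0 = 0$)
$\left(h{\left(k,-4 \right)} + 2137\right) \left(-4844 - 429\right) = \left(\sqrt{0^{2} + \left(-4\right)^{2}} + 2137\right) \left(-4844 - 429\right) = \left(\sqrt{0 + 16} + 2137\right) \left(-5273\right) = \left(\sqrt{16} + 2137\right) \left(-5273\right) = \left(4 + 2137\right) \left(-5273\right) = 2141 \left(-5273\right) = -11289493$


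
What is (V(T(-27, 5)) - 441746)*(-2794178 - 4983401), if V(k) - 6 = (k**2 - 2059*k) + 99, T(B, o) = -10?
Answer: 3273979657629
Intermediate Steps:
V(k) = 105 + k**2 - 2059*k (V(k) = 6 + ((k**2 - 2059*k) + 99) = 6 + (99 + k**2 - 2059*k) = 105 + k**2 - 2059*k)
(V(T(-27, 5)) - 441746)*(-2794178 - 4983401) = ((105 + (-10)**2 - 2059*(-10)) - 441746)*(-2794178 - 4983401) = ((105 + 100 + 20590) - 441746)*(-7777579) = (20795 - 441746)*(-7777579) = -420951*(-7777579) = 3273979657629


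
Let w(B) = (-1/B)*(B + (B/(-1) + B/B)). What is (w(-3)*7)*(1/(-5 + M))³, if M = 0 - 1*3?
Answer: -7/1536 ≈ -0.0045573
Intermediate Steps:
M = -3 (M = 0 - 3 = -3)
w(B) = -1/B (w(B) = (-1/B)*(B + (B*(-1) + 1)) = (-1/B)*(B + (-B + 1)) = (-1/B)*(B + (1 - B)) = -1/B*1 = -1/B)
(w(-3)*7)*(1/(-5 + M))³ = (-1/(-3)*7)*(1/(-5 - 3))³ = (-1*(-⅓)*7)*(1/(-8))³ = ((⅓)*7)*(-⅛)³ = (7/3)*(-1/512) = -7/1536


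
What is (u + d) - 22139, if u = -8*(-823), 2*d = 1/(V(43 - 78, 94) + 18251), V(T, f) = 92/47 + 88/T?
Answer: -933983765045/60043958 ≈ -15555.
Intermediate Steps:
V(T, f) = 92/47 + 88/T (V(T, f) = 92*(1/47) + 88/T = 92/47 + 88/T)
d = 1645/60043958 (d = 1/(2*((92/47 + 88/(43 - 78)) + 18251)) = 1/(2*((92/47 + 88/(-35)) + 18251)) = 1/(2*((92/47 + 88*(-1/35)) + 18251)) = 1/(2*((92/47 - 88/35) + 18251)) = 1/(2*(-916/1645 + 18251)) = 1/(2*(30021979/1645)) = (½)*(1645/30021979) = 1645/60043958 ≈ 2.7397e-5)
u = 6584
(u + d) - 22139 = (6584 + 1645/60043958) - 22139 = 395329421117/60043958 - 22139 = -933983765045/60043958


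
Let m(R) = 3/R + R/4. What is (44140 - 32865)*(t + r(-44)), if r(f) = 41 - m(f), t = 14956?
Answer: 676863875/4 ≈ 1.6922e+8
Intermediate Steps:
m(R) = 3/R + R/4 (m(R) = 3/R + R*(¼) = 3/R + R/4)
r(f) = 41 - 3/f - f/4 (r(f) = 41 - (3/f + f/4) = 41 + (-3/f - f/4) = 41 - 3/f - f/4)
(44140 - 32865)*(t + r(-44)) = (44140 - 32865)*(14956 + (41 - 3/(-44) - ¼*(-44))) = 11275*(14956 + (41 - 3*(-1/44) + 11)) = 11275*(14956 + (41 + 3/44 + 11)) = 11275*(14956 + 2291/44) = 11275*(660355/44) = 676863875/4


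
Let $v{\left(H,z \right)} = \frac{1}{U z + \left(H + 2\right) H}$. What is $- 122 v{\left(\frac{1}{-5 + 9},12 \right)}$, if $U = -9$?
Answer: $\frac{1952}{1719} \approx 1.1355$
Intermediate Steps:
$v{\left(H,z \right)} = \frac{1}{- 9 z + H \left(2 + H\right)}$ ($v{\left(H,z \right)} = \frac{1}{- 9 z + \left(H + 2\right) H} = \frac{1}{- 9 z + \left(2 + H\right) H} = \frac{1}{- 9 z + H \left(2 + H\right)}$)
$- 122 v{\left(\frac{1}{-5 + 9},12 \right)} = - \frac{122}{\left(\frac{1}{-5 + 9}\right)^{2} - 108 + \frac{2}{-5 + 9}} = - \frac{122}{\left(\frac{1}{4}\right)^{2} - 108 + \frac{2}{4}} = - \frac{122}{\left(\frac{1}{4}\right)^{2} - 108 + 2 \cdot \frac{1}{4}} = - \frac{122}{\frac{1}{16} - 108 + \frac{1}{2}} = - \frac{122}{- \frac{1719}{16}} = \left(-122\right) \left(- \frac{16}{1719}\right) = \frac{1952}{1719}$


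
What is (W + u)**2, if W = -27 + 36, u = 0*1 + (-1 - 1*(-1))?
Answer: 81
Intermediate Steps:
u = 0 (u = 0 + (-1 + 1) = 0 + 0 = 0)
W = 9
(W + u)**2 = (9 + 0)**2 = 9**2 = 81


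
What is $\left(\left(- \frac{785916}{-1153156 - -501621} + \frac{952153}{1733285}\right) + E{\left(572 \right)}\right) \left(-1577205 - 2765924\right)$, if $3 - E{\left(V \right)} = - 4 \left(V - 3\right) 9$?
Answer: $- \frac{20098147800770359733392}{225859168495} \approx -8.8985 \cdot 10^{10}$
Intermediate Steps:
$E{\left(V \right)} = -105 + 36 V$ ($E{\left(V \right)} = 3 - - 4 \left(V - 3\right) 9 = 3 - - 4 \left(-3 + V\right) 9 = 3 - \left(12 - 4 V\right) 9 = 3 - \left(108 - 36 V\right) = 3 + \left(-108 + 36 V\right) = -105 + 36 V$)
$\left(\left(- \frac{785916}{-1153156 - -501621} + \frac{952153}{1733285}\right) + E{\left(572 \right)}\right) \left(-1577205 - 2765924\right) = \left(\left(- \frac{785916}{-1153156 - -501621} + \frac{952153}{1733285}\right) + \left(-105 + 36 \cdot 572\right)\right) \left(-1577205 - 2765924\right) = \left(\left(- \frac{785916}{-1153156 + 501621} + 952153 \cdot \frac{1}{1733285}\right) + \left(-105 + 20592\right)\right) \left(-4343129\right) = \left(\left(- \frac{785916}{-651535} + \frac{952153}{1733285}\right) + 20487\right) \left(-4343129\right) = \left(\left(\left(-785916\right) \left(- \frac{1}{651535}\right) + \frac{952153}{1733285}\right) + 20487\right) \left(-4343129\right) = \left(\left(\frac{785916}{651535} + \frac{952153}{1733285}\right) + 20487\right) \left(-4343129\right) = \left(\frac{396515483783}{225859168495} + 20487\right) \left(-4343129\right) = \frac{4627573300440848}{225859168495} \left(-4343129\right) = - \frac{20098147800770359733392}{225859168495}$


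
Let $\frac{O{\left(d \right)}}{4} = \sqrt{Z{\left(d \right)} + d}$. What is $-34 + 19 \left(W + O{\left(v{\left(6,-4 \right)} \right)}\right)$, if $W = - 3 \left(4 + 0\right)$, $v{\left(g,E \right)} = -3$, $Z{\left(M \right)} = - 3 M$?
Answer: $-262 + 76 \sqrt{6} \approx -75.839$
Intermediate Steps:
$W = -12$ ($W = \left(-3\right) 4 = -12$)
$O{\left(d \right)} = 4 \sqrt{2} \sqrt{- d}$ ($O{\left(d \right)} = 4 \sqrt{- 3 d + d} = 4 \sqrt{- 2 d} = 4 \sqrt{2} \sqrt{- d}$)
$-34 + 19 \left(W + O{\left(v{\left(6,-4 \right)} \right)}\right) = -34 + 19 \left(-12 + 4 \sqrt{2} \sqrt{\left(-1\right) \left(-3\right)}\right) = -34 + 19 \left(-12 + 4 \sqrt{2} \sqrt{3}\right) = -34 + 19 \left(-12 + 4 \sqrt{6}\right) = -34 - \left(228 - 76 \sqrt{6}\right) = -262 + 76 \sqrt{6}$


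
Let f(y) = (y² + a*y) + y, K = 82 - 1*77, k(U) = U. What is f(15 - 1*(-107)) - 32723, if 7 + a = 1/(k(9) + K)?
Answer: -129936/7 ≈ -18562.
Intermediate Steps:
K = 5 (K = 82 - 77 = 5)
a = -97/14 (a = -7 + 1/(9 + 5) = -7 + 1/14 = -97/14 ≈ -6.9286)
f(y) = y² - 83*y/14 (f(y) = (y² - 97*y/14) + y = y² - 83*y/14)
f(15 - 1*(-107)) - 32723 = (15 - 1*(-107))*(-83 + 14*(15 - 1*(-107)))/14 - 32723 = (15 + 107)*(-83 + 14*(15 + 107))/14 - 32723 = (1/14)*122*(-83 + 14*122) - 32723 = (1/14)*122*(-83 + 1708) - 32723 = (1/14)*122*1625 - 32723 = 99125/7 - 32723 = -129936/7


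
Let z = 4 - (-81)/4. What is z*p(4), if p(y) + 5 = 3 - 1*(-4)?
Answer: 97/2 ≈ 48.500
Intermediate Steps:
z = 97/4 (z = 4 - (-81)/4 = 4 - 9*(-9/4) = 4 + 81/4 = 97/4 ≈ 24.250)
p(y) = 2 (p(y) = -5 + (3 - 1*(-4)) = -5 + (3 + 4) = -5 + 7 = 2)
z*p(4) = (97/4)*2 = 97/2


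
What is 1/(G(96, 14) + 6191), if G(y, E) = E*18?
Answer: 1/6443 ≈ 0.00015521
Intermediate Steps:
G(y, E) = 18*E
1/(G(96, 14) + 6191) = 1/(18*14 + 6191) = 1/(252 + 6191) = 1/6443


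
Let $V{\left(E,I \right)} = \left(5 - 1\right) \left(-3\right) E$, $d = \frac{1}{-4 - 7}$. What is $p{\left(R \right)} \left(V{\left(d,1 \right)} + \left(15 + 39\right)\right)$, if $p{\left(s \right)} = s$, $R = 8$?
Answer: $\frac{4848}{11} \approx 440.73$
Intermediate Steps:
$d = - \frac{1}{11}$ ($d = \frac{1}{-4 - 7} = \frac{1}{-11} = - \frac{1}{11} \approx -0.090909$)
$V{\left(E,I \right)} = - 12 E$ ($V{\left(E,I \right)} = 4 \left(-3\right) E = - 12 E$)
$p{\left(R \right)} \left(V{\left(d,1 \right)} + \left(15 + 39\right)\right) = 8 \left(\left(-12\right) \left(- \frac{1}{11}\right) + \left(15 + 39\right)\right) = 8 \left(\frac{12}{11} + 54\right) = 8 \cdot \frac{606}{11} = \frac{4848}{11}$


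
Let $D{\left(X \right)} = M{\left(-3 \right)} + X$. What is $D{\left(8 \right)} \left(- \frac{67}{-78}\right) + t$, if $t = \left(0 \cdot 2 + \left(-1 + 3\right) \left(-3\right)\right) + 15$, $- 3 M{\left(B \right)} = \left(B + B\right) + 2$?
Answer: $\frac{1991}{117} \approx 17.017$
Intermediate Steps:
$M{\left(B \right)} = - \frac{2}{3} - \frac{2 B}{3}$ ($M{\left(B \right)} = - \frac{\left(B + B\right) + 2}{3} = - \frac{2 B + 2}{3} = - \frac{2 + 2 B}{3} = - \frac{2}{3} - \frac{2 B}{3}$)
$t = 9$ ($t = \left(0 + 2 \left(-3\right)\right) + 15 = \left(0 - 6\right) + 15 = -6 + 15 = 9$)
$D{\left(X \right)} = \frac{4}{3} + X$ ($D{\left(X \right)} = \left(- \frac{2}{3} - -2\right) + X = \left(- \frac{2}{3} + 2\right) + X = \frac{4}{3} + X$)
$D{\left(8 \right)} \left(- \frac{67}{-78}\right) + t = \left(\frac{4}{3} + 8\right) \left(- \frac{67}{-78}\right) + 9 = \frac{28 \left(\left(-67\right) \left(- \frac{1}{78}\right)\right)}{3} + 9 = \frac{28}{3} \cdot \frac{67}{78} + 9 = \frac{938}{117} + 9 = \frac{1991}{117}$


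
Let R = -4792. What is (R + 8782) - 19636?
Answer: -15646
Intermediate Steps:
(R + 8782) - 19636 = (-4792 + 8782) - 19636 = 3990 - 19636 = -15646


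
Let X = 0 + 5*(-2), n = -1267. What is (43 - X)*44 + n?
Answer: 1065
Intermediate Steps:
X = -10 (X = 0 - 10 = -10)
(43 - X)*44 + n = (43 - 1*(-10))*44 - 1267 = (43 + 10)*44 - 1267 = 53*44 - 1267 = 2332 - 1267 = 1065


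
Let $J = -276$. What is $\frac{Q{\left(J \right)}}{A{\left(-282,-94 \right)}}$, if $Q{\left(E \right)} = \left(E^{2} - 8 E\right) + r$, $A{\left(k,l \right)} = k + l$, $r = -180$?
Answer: $- \frac{19551}{94} \approx -207.99$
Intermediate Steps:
$Q{\left(E \right)} = -180 + E^{2} - 8 E$ ($Q{\left(E \right)} = \left(E^{2} - 8 E\right) - 180 = -180 + E^{2} - 8 E$)
$\frac{Q{\left(J \right)}}{A{\left(-282,-94 \right)}} = \frac{-180 + \left(-276\right)^{2} - -2208}{-282 - 94} = \frac{-180 + 76176 + 2208}{-376} = 78204 \left(- \frac{1}{376}\right) = - \frac{19551}{94}$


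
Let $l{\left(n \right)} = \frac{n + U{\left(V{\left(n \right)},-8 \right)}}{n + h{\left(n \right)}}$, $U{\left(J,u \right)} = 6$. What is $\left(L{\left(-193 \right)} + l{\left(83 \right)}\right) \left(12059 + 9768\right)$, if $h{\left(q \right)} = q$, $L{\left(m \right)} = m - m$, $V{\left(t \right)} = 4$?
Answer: $\frac{1942603}{166} \approx 11702.0$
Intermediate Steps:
$L{\left(m \right)} = 0$
$l{\left(n \right)} = \frac{6 + n}{2 n}$ ($l{\left(n \right)} = \frac{n + 6}{n + n} = \frac{6 + n}{2 n}$)
$\left(L{\left(-193 \right)} + l{\left(83 \right)}\right) \left(12059 + 9768\right) = \left(0 + \frac{6 + 83}{2 \cdot 83}\right) \left(12059 + 9768\right) = \left(0 + \frac{1}{2} \cdot \frac{1}{83} \cdot 89\right) 21827 = \left(0 + \frac{89}{166}\right) 21827 = \frac{89}{166} \cdot 21827 = \frac{1942603}{166}$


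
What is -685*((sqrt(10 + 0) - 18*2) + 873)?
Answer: -573345 - 685*sqrt(10) ≈ -5.7551e+5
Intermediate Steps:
-685*((sqrt(10 + 0) - 18*2) + 873) = -685*((sqrt(10) - 36) + 873) = -685*((-36 + sqrt(10)) + 873) = -685*(837 + sqrt(10)) = -573345 - 685*sqrt(10)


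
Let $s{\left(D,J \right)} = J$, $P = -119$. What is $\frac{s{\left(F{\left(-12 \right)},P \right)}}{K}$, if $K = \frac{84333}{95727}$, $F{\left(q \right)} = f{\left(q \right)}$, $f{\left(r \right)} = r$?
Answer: $- \frac{3797171}{28111} \approx -135.08$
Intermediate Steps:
$F{\left(q \right)} = q$
$K = \frac{28111}{31909}$ ($K = 84333 \cdot \frac{1}{95727} = \frac{28111}{31909} \approx 0.88097$)
$\frac{s{\left(F{\left(-12 \right)},P \right)}}{K} = - \frac{119}{\frac{28111}{31909}} = \left(-119\right) \frac{31909}{28111} = - \frac{3797171}{28111}$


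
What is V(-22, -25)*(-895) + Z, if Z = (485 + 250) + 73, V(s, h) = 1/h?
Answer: 4219/5 ≈ 843.80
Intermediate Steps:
Z = 808 (Z = 735 + 73 = 808)
V(-22, -25)*(-895) + Z = -895/(-25) + 808 = -1/25*(-895) + 808 = 179/5 + 808 = 4219/5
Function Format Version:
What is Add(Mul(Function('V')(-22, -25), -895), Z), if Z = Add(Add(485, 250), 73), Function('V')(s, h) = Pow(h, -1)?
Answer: Rational(4219, 5) ≈ 843.80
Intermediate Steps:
Z = 808 (Z = Add(735, 73) = 808)
Add(Mul(Function('V')(-22, -25), -895), Z) = Add(Mul(Pow(-25, -1), -895), 808) = Add(Mul(Rational(-1, 25), -895), 808) = Add(Rational(179, 5), 808) = Rational(4219, 5)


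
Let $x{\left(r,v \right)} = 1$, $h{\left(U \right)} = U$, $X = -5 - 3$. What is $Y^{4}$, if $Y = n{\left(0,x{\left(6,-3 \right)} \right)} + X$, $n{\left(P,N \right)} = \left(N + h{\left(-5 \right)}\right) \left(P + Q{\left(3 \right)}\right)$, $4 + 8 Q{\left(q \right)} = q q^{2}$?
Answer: $\frac{2313441}{16} \approx 1.4459 \cdot 10^{5}$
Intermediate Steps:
$X = -8$
$Q{\left(q \right)} = - \frac{1}{2} + \frac{q^{3}}{8}$ ($Q{\left(q \right)} = - \frac{1}{2} + \frac{q q^{2}}{8} = - \frac{1}{2} + \frac{q^{3}}{8}$)
$n{\left(P,N \right)} = \left(-5 + N\right) \left(\frac{23}{8} + P\right)$ ($n{\left(P,N \right)} = \left(N - 5\right) \left(P - \left(\frac{1}{2} - \frac{3^{3}}{8}\right)\right) = \left(-5 + N\right) \left(P + \left(- \frac{1}{2} + \frac{1}{8} \cdot 27\right)\right) = \left(-5 + N\right) \left(P + \left(- \frac{1}{2} + \frac{27}{8}\right)\right) = \left(-5 + N\right) \left(P + \frac{23}{8}\right) = \left(-5 + N\right) \left(\frac{23}{8} + P\right)$)
$Y = - \frac{39}{2}$ ($Y = \left(- \frac{115}{8} - 0 + \frac{23}{8} \cdot 1 + 1 \cdot 0\right) - 8 = \left(- \frac{115}{8} + 0 + \frac{23}{8} + 0\right) - 8 = - \frac{23}{2} - 8 = - \frac{39}{2} \approx -19.5$)
$Y^{4} = \left(- \frac{39}{2}\right)^{4} = \frac{2313441}{16}$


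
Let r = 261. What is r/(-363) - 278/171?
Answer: -48515/20691 ≈ -2.3447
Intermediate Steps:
r/(-363) - 278/171 = 261/(-363) - 278/171 = 261*(-1/363) - 278*1/171 = -87/121 - 278/171 = -48515/20691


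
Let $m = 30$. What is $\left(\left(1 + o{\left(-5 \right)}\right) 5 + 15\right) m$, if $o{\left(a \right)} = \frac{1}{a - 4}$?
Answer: $\frac{1750}{3} \approx 583.33$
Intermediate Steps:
$o{\left(a \right)} = \frac{1}{-4 + a}$
$\left(\left(1 + o{\left(-5 \right)}\right) 5 + 15\right) m = \left(\left(1 + \frac{1}{-4 - 5}\right) 5 + 15\right) 30 = \left(\left(1 + \frac{1}{-9}\right) 5 + 15\right) 30 = \left(\left(1 - \frac{1}{9}\right) 5 + 15\right) 30 = \left(\frac{8}{9} \cdot 5 + 15\right) 30 = \left(\frac{40}{9} + 15\right) 30 = \frac{175}{9} \cdot 30 = \frac{1750}{3}$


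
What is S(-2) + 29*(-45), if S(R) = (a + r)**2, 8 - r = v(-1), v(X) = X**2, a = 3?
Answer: -1205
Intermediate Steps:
r = 7 (r = 8 - 1*(-1)**2 = 8 - 1*1 = 8 - 1 = 7)
S(R) = 100 (S(R) = (3 + 7)**2 = 10**2 = 100)
S(-2) + 29*(-45) = 100 + 29*(-45) = 100 - 1305 = -1205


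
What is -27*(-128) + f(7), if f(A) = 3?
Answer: 3459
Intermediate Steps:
-27*(-128) + f(7) = -27*(-128) + 3 = 3456 + 3 = 3459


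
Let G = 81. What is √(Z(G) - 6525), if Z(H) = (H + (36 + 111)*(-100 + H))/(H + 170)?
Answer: I*√411762237/251 ≈ 80.844*I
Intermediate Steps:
Z(H) = (-14700 + 148*H)/(170 + H) (Z(H) = (H + 147*(-100 + H))/(170 + H) = (H + (-14700 + 147*H))/(170 + H) = (-14700 + 148*H)/(170 + H))
√(Z(G) - 6525) = √(4*(-3675 + 37*81)/(170 + 81) - 6525) = √(4*(-3675 + 2997)/251 - 6525) = √(4*(1/251)*(-678) - 6525) = √(-2712/251 - 6525) = √(-1640487/251) = I*√411762237/251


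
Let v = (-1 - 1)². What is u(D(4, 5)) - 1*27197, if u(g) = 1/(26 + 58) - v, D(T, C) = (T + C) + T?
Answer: -2284883/84 ≈ -27201.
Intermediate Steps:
D(T, C) = C + 2*T (D(T, C) = (C + T) + T = C + 2*T)
v = 4 (v = (-2)² = 4)
u(g) = -335/84 (u(g) = 1/(26 + 58) - 1*4 = 1/84 - 4 = -335/84)
u(D(4, 5)) - 1*27197 = -335/84 - 1*27197 = -335/84 - 27197 = -2284883/84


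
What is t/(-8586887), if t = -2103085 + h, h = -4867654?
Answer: 6970739/8586887 ≈ 0.81179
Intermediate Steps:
t = -6970739 (t = -2103085 - 4867654 = -6970739)
t/(-8586887) = -6970739/(-8586887) = -6970739*(-1/8586887) = 6970739/8586887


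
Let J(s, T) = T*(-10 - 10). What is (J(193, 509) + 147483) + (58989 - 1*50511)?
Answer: 145781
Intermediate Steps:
J(s, T) = -20*T (J(s, T) = T*(-20) = -20*T)
(J(193, 509) + 147483) + (58989 - 1*50511) = (-20*509 + 147483) + (58989 - 1*50511) = (-10180 + 147483) + (58989 - 50511) = 137303 + 8478 = 145781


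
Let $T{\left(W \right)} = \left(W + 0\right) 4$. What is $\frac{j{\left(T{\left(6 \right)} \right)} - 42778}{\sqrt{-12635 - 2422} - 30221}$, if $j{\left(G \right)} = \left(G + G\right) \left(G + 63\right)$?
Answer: $\frac{583295521}{456661949} + \frac{57903 i \sqrt{1673}}{456661949} \approx 1.2773 + 0.0051863 i$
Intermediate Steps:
$T{\left(W \right)} = 4 W$ ($T{\left(W \right)} = W 4 = 4 W$)
$j{\left(G \right)} = 2 G \left(63 + G\right)$
$\frac{j{\left(T{\left(6 \right)} \right)} - 42778}{\sqrt{-12635 - 2422} - 30221} = \frac{2 \cdot 4 \cdot 6 \left(63 + 4 \cdot 6\right) - 42778}{\sqrt{-12635 - 2422} - 30221} = \frac{2 \cdot 24 \left(63 + 24\right) - 42778}{\sqrt{-15057} - 30221} = \frac{2 \cdot 24 \cdot 87 - 42778}{3 i \sqrt{1673} - 30221} = \frac{4176 - 42778}{-30221 + 3 i \sqrt{1673}} = - \frac{38602}{-30221 + 3 i \sqrt{1673}}$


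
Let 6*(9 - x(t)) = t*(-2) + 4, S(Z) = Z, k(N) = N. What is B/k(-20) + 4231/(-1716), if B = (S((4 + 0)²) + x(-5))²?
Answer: -724697/25740 ≈ -28.155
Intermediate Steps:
x(t) = 25/3 + t/3 (x(t) = 9 - (t*(-2) + 4)/6 = 9 - (-2*t + 4)/6 = 9 - (4 - 2*t)/6 = 9 + (-⅔ + t/3) = 25/3 + t/3)
B = 4624/9 (B = ((4 + 0)² + (25/3 + (⅓)*(-5)))² = (4² + (25/3 - 5/3))² = (16 + 20/3)² = (68/3)² = 4624/9 ≈ 513.78)
B/k(-20) + 4231/(-1716) = (4624/9)/(-20) + 4231/(-1716) = (4624/9)*(-1/20) + 4231*(-1/1716) = -1156/45 - 4231/1716 = -724697/25740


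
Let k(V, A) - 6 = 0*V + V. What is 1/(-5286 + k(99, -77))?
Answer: -1/5181 ≈ -0.00019301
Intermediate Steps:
k(V, A) = 6 + V (k(V, A) = 6 + (0*V + V) = 6 + (0 + V) = 6 + V)
1/(-5286 + k(99, -77)) = 1/(-5286 + (6 + 99)) = 1/(-5286 + 105) = 1/(-5181) = -1/5181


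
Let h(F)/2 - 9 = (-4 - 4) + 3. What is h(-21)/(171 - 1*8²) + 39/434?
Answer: 7645/46438 ≈ 0.16463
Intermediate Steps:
h(F) = 8 (h(F) = 18 + 2*((-4 - 4) + 3) = 18 + 2*(-8 + 3) = 18 + 2*(-5) = 18 - 10 = 8)
h(-21)/(171 - 1*8²) + 39/434 = 8/(171 - 1*8²) + 39/434 = 8/(171 - 1*64) + 39*(1/434) = 8/(171 - 64) + 39/434 = 8/107 + 39/434 = 7645/46438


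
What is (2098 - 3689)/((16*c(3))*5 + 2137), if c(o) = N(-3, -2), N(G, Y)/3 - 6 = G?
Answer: -1591/2857 ≈ -0.55688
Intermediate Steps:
N(G, Y) = 18 + 3*G
c(o) = 9 (c(o) = 18 + 3*(-3) = 18 - 9 = 9)
(2098 - 3689)/((16*c(3))*5 + 2137) = (2098 - 3689)/((16*9)*5 + 2137) = -1591/(144*5 + 2137) = -1591/(720 + 2137) = -1591/2857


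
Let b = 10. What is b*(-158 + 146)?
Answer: -120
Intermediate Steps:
b*(-158 + 146) = 10*(-158 + 146) = 10*(-12) = -120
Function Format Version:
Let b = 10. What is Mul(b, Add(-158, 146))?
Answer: -120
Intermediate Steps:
Mul(b, Add(-158, 146)) = Mul(10, Add(-158, 146)) = Mul(10, -12) = -120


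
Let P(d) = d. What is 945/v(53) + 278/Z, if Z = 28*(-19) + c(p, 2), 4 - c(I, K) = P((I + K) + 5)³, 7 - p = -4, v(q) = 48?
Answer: 249869/12720 ≈ 19.644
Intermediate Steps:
p = 11 (p = 7 - 1*(-4) = 7 + 4 = 11)
c(I, K) = 4 - (5 + I + K)³ (c(I, K) = 4 - ((I + K) + 5)³ = 4 - (5 + I + K)³)
Z = -6360 (Z = 28*(-19) + (4 - (5 + 11 + 2)³) = -532 + (4 - 1*18³) = -532 + (4 - 1*5832) = -532 + (4 - 5832) = -532 - 5828 = -6360)
945/v(53) + 278/Z = 945/48 + 278/(-6360) = 945*(1/48) + 278*(-1/6360) = 315/16 - 139/3180 = 249869/12720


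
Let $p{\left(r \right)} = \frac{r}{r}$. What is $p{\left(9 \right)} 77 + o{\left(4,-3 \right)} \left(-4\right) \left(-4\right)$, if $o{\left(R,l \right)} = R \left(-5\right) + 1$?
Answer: $-227$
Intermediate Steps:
$o{\left(R,l \right)} = 1 - 5 R$ ($o{\left(R,l \right)} = - 5 R + 1 = 1 - 5 R$)
$p{\left(r \right)} = 1$
$p{\left(9 \right)} 77 + o{\left(4,-3 \right)} \left(-4\right) \left(-4\right) = 1 \cdot 77 + \left(1 - 20\right) \left(-4\right) \left(-4\right) = 77 + \left(1 - 20\right) \left(-4\right) \left(-4\right) = 77 + \left(-19\right) \left(-4\right) \left(-4\right) = 77 + 76 \left(-4\right) = 77 - 304 = -227$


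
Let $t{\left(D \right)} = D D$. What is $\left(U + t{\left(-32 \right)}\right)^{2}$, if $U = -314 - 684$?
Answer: $676$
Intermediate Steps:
$t{\left(D \right)} = D^{2}$
$U = -998$
$\left(U + t{\left(-32 \right)}\right)^{2} = \left(-998 + \left(-32\right)^{2}\right)^{2} = \left(-998 + 1024\right)^{2} = 26^{2} = 676$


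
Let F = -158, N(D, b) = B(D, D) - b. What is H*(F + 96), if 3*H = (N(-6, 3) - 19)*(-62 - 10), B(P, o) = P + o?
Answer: -50592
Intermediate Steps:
N(D, b) = -b + 2*D (N(D, b) = (D + D) - b = 2*D - b = -b + 2*D)
H = 816 (H = (((-1*3 + 2*(-6)) - 19)*(-62 - 10))/3 = (((-3 - 12) - 19)*(-72))/3 = ((-15 - 19)*(-72))/3 = (-34*(-72))/3 = (1/3)*2448 = 816)
H*(F + 96) = 816*(-158 + 96) = 816*(-62) = -50592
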